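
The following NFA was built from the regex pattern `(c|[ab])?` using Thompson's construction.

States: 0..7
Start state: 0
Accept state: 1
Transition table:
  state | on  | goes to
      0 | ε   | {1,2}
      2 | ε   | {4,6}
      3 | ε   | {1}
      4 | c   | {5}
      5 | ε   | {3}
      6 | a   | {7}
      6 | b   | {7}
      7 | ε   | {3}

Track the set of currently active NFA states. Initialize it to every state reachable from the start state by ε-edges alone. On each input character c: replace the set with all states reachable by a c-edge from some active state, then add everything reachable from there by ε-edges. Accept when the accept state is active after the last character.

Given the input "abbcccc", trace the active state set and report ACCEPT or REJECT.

start: ε-closure({0}) = {0,1,2,4,6}
'a' @ 1: {1,3,7}  [accepting]
'b' @ 2: {}  — no active states
rest 'bcccc' ignored (set empty)
final: {}; accept 1 not in set

Answer: REJECT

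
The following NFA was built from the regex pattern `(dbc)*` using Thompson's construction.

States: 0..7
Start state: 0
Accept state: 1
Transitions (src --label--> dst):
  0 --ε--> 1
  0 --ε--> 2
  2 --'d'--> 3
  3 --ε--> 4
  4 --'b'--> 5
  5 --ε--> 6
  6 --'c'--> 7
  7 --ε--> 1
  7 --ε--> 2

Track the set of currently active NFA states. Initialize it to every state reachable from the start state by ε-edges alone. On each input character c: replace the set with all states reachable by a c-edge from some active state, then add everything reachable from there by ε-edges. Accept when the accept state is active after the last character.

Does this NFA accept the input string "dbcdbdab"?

initial (ε-close {0}): {0,1,2}
'd' @ 1: {3,4}
'b' @ 2: {5,6}
'c' @ 3: {1,2,7}  (accept∈set)
'd' @ 4: {3,4}
'b' @ 5: {5,6}
'd' @ 6: {}  — state set empty
rest 'ab' ignored (set empty)
end set {} — state 1 not in

Answer: REJECT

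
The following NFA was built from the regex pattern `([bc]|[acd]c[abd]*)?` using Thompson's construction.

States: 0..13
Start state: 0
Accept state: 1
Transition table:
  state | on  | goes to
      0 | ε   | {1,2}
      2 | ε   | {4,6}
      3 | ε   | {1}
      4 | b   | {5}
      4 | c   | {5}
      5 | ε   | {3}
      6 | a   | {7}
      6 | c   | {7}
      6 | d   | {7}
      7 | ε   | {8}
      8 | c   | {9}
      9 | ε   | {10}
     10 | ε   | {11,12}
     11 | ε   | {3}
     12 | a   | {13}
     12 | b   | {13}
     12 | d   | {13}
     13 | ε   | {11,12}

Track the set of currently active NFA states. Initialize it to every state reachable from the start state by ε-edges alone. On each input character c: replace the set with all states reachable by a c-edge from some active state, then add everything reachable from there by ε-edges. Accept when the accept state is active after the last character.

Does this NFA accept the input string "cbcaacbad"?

start: ε-closure({0}) = {0,1,2,4,6}
'c' @ 1: {1,3,5,7,8}  ✓accept
'b' @ 2: {}  — no active states
rest 'caacbad' ignored (set empty)
after full input: {}  (accept=1 not in)

Answer: REJECT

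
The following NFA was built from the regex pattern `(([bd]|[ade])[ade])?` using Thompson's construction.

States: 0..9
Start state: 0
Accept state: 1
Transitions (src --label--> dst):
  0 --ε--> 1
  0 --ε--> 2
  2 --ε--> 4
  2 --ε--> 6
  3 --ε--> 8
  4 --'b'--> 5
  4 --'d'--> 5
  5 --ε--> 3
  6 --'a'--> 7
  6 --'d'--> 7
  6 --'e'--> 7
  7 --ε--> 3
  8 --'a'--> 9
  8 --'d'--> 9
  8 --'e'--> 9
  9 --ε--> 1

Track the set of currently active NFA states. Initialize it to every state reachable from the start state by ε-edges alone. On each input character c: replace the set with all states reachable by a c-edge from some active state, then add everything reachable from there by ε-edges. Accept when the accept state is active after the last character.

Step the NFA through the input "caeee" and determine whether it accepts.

initial (ε-close {0}): {0,1,2,4,6}
'c' @ 1: {}  — dead — no transitions
rest 'aeee' ignored (set empty)
after full input: {}  (accept=1 not in)

Answer: REJECT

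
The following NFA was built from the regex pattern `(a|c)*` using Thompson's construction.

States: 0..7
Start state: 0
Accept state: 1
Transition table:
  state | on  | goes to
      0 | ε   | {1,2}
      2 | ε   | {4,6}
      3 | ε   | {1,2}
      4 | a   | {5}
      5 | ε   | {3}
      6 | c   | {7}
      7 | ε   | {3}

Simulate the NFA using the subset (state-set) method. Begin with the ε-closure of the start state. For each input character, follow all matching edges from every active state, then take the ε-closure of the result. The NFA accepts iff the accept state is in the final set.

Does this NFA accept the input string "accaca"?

S₀ = ε-closure({0}) = {0,1,2,4,6}
'a' @ 1: {1,2,3,4,5,6}  ✓accept
'c' @ 2: {1,2,3,4,6,7}  ✓accept
'c' @ 3: {1,2,3,4,6,7}  ✓accept
'a' @ 4: {1,2,3,4,5,6}  ✓accept
'c' @ 5: {1,2,3,4,6,7}  ✓accept
'a' @ 6: {1,2,3,4,5,6}  ✓accept
final: {1,2,3,4,5,6}; accept 1 in set

Answer: ACCEPT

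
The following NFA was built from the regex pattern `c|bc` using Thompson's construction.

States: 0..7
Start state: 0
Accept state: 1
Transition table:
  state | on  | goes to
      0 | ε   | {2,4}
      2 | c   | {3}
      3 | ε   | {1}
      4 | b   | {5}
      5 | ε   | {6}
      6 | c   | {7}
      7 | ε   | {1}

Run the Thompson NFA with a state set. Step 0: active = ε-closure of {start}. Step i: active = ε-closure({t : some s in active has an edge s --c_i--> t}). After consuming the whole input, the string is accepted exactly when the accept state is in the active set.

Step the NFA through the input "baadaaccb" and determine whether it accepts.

Answer: REJECT

Steps:
start: ε-closure({0}) = {0,2,4}
'b' @ 1: {5,6}
'a' @ 2: {}  — dead — no transitions
rest 'adaaccb' ignored (set empty)
end set {} — state 1 not in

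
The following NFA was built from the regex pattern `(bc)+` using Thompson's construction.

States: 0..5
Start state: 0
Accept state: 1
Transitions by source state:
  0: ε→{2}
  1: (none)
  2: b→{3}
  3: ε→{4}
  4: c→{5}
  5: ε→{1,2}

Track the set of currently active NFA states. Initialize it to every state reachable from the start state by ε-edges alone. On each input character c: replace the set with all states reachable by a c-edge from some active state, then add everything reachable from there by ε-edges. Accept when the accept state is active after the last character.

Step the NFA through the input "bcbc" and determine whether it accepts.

Answer: ACCEPT

Steps:
initial (ε-close {0}): {0,2}
'b' @ 1: {3,4}
'c' @ 2: {1,2,5}  (accept∈set)
'b' @ 3: {3,4}
'c' @ 4: {1,2,5}  (accept∈set)
end set {1,2,5} — state 1 in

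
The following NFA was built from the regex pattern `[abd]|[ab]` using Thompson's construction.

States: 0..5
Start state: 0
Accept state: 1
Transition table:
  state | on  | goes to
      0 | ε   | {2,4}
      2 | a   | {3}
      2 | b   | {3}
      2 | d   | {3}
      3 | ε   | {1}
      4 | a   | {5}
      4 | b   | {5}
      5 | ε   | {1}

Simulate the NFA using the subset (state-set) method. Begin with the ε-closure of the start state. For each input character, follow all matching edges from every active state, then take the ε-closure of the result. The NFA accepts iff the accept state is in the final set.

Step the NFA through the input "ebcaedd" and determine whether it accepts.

Answer: REJECT

Trace:
S₀ = ε-closure({0}) = {0,2,4}
'e' @ 1: {}  — no active states
rest 'bcaedd' ignored (set empty)
final: {}; accept 1 not in set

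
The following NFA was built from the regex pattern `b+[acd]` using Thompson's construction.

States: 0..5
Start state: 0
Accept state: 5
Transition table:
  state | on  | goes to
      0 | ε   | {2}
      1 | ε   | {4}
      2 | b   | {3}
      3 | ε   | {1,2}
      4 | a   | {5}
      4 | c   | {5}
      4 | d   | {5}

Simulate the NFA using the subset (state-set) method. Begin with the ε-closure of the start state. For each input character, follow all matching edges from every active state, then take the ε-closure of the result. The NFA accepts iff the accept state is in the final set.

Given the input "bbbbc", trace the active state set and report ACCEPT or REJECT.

initial (ε-close {0}): {0,2}
'b' @ 1: {1,2,3,4}
'b' @ 2: {1,2,3,4}
'b' @ 3: {1,2,3,4}
'b' @ 4: {1,2,3,4}
'c' @ 5: {5}  [accepting]
end set {5} — state 5 in

Answer: ACCEPT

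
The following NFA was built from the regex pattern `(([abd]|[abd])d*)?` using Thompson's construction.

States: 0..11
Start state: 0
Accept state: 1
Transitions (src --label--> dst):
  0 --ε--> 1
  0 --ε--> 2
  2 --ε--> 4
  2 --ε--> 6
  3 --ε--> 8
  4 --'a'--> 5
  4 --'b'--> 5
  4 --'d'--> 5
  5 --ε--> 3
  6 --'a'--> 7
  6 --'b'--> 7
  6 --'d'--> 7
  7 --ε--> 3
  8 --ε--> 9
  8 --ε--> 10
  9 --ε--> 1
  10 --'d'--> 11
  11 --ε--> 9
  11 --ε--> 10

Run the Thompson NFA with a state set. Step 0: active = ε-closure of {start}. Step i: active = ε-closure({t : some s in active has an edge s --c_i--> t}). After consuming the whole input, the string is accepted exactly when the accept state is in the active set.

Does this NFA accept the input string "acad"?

S₀ = ε-closure({0}) = {0,1,2,4,6}
'a' @ 1: {1,3,5,7,8,9,10}  [accepting]
'c' @ 2: {}  — no active states
rest 'ad' ignored (set empty)
after full input: {}  (accept=1 not in)

Answer: REJECT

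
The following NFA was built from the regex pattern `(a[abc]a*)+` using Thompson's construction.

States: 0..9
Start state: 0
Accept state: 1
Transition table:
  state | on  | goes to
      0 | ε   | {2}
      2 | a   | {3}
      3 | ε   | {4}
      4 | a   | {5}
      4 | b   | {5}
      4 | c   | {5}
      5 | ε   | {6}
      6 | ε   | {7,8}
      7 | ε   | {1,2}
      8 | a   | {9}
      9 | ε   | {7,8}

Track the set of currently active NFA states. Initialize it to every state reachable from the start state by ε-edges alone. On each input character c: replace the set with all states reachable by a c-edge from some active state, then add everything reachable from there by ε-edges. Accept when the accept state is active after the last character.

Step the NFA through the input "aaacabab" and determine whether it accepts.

initial (ε-close {0}): {0,2}
'a' @ 1: {3,4}
'a' @ 2: {1,2,5,6,7,8}  (accept∈set)
'a' @ 3: {1,2,3,4,7,8,9}  (accept∈set)
'c' @ 4: {1,2,5,6,7,8}  (accept∈set)
'a' @ 5: {1,2,3,4,7,8,9}  (accept∈set)
'b' @ 6: {1,2,5,6,7,8}  (accept∈set)
'a' @ 7: {1,2,3,4,7,8,9}  (accept∈set)
'b' @ 8: {1,2,5,6,7,8}  (accept∈set)
after full input: {1,2,5,6,7,8}  (accept=1 in)

Answer: ACCEPT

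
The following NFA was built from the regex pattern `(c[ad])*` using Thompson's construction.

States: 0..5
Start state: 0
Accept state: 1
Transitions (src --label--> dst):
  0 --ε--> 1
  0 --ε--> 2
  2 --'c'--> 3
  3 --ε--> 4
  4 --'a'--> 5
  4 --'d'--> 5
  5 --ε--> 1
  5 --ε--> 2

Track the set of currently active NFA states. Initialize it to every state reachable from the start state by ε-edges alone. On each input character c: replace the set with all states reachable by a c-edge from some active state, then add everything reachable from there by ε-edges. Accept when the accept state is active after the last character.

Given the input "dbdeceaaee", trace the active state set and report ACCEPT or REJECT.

initial (ε-close {0}): {0,1,2}
'd' @ 1: {}  — no active states
rest 'bdeceaaee' ignored (set empty)
after full input: {}  (accept=1 not in)

Answer: REJECT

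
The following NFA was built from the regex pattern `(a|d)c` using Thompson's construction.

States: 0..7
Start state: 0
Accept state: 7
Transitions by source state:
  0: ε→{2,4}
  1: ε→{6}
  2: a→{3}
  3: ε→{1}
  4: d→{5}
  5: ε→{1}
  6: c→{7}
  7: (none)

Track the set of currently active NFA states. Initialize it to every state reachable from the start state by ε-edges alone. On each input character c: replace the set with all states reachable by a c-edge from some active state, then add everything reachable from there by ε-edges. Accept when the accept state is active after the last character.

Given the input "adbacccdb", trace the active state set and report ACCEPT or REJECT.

initial (ε-close {0}): {0,2,4}
'a' @ 1: {1,3,6}
'd' @ 2: {}  — no active states
rest 'bacccdb' ignored (set empty)
end set {} — state 7 not in

Answer: REJECT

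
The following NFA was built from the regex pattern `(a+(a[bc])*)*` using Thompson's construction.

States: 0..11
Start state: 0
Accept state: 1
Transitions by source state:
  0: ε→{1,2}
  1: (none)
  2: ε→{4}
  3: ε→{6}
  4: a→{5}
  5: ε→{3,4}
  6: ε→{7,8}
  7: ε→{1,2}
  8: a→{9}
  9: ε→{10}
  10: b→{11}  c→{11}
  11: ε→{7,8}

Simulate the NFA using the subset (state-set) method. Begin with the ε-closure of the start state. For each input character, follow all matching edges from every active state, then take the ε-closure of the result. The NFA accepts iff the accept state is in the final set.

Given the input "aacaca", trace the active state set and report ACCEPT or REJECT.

S₀ = ε-closure({0}) = {0,1,2,4}
'a' @ 1: {1,2,3,4,5,6,7,8}  [accepting]
'a' @ 2: {1,2,3,4,5,6,7,8,9,10}  [accepting]
'c' @ 3: {1,2,4,7,8,11}  [accepting]
'a' @ 4: {1,2,3,4,5,6,7,8,9,10}  [accepting]
'c' @ 5: {1,2,4,7,8,11}  [accepting]
'a' @ 6: {1,2,3,4,5,6,7,8,9,10}  [accepting]
final: {1,2,3,4,5,6,7,8,9,10}; accept 1 in set

Answer: ACCEPT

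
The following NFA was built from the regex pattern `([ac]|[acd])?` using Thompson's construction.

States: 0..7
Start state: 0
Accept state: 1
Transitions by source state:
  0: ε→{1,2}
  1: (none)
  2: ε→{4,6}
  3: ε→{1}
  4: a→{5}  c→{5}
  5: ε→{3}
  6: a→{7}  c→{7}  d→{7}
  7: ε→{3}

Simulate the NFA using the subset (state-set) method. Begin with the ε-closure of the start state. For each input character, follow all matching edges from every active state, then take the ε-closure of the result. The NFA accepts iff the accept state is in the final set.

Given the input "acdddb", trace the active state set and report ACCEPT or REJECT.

start: ε-closure({0}) = {0,1,2,4,6}
'a' @ 1: {1,3,5,7}  (accept∈set)
'c' @ 2: {}  — no active states
rest 'dddb' ignored (set empty)
final: {}; accept 1 not in set

Answer: REJECT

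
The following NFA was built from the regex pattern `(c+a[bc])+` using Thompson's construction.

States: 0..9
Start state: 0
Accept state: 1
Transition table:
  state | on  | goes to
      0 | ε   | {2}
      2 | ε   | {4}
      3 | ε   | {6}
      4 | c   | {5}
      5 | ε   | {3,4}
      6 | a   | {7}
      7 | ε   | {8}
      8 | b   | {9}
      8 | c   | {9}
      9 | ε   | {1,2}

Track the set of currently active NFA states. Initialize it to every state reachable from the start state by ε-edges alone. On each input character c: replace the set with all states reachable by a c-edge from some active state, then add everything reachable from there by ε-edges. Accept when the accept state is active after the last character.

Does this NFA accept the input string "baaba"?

initial (ε-close {0}): {0,2,4}
'b' @ 1: {}  — no active states
rest 'aaba' ignored (set empty)
after full input: {}  (accept=1 not in)

Answer: REJECT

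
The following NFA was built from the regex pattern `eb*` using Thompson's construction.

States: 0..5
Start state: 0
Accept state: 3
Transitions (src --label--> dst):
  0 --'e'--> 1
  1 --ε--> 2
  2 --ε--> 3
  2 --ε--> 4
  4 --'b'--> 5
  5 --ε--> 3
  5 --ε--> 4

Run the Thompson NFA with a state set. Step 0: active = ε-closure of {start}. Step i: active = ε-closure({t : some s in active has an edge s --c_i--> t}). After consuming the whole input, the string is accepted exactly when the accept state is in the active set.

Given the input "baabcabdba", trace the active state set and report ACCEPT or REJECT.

Answer: REJECT

Trace:
initial (ε-close {0}): {0}
'b' @ 1: {}  — state set empty
rest 'aabcabdba' ignored (set empty)
after full input: {}  (accept=3 not in)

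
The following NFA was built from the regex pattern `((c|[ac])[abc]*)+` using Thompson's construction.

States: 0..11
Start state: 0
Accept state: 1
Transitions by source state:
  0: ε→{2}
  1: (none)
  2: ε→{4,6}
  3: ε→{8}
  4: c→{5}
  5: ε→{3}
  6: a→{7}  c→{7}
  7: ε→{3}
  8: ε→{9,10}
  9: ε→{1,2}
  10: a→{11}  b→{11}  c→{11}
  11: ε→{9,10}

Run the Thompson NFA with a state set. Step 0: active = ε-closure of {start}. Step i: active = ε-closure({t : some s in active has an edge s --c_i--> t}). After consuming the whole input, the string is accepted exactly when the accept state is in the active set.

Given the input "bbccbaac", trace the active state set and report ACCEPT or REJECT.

Answer: REJECT

Steps:
start: ε-closure({0}) = {0,2,4,6}
'b' @ 1: {}  — no active states
rest 'bccbaac' ignored (set empty)
final: {}; accept 1 not in set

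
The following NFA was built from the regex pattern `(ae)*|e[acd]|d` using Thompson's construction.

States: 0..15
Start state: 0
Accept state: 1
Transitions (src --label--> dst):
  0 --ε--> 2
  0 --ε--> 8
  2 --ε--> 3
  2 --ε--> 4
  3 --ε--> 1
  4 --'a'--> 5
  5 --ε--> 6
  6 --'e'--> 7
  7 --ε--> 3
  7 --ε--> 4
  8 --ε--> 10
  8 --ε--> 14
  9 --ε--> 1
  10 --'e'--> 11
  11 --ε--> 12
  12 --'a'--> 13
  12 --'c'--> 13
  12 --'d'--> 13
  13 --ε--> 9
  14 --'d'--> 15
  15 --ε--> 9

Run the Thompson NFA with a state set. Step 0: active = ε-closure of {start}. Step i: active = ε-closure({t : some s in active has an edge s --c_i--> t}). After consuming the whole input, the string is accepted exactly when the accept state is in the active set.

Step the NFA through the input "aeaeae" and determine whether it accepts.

initial (ε-close {0}): {0,1,2,3,4,8,10,14}
'a' @ 1: {5,6}
'e' @ 2: {1,3,4,7}  ✓accept
'a' @ 3: {5,6}
'e' @ 4: {1,3,4,7}  ✓accept
'a' @ 5: {5,6}
'e' @ 6: {1,3,4,7}  ✓accept
final: {1,3,4,7}; accept 1 in set

Answer: ACCEPT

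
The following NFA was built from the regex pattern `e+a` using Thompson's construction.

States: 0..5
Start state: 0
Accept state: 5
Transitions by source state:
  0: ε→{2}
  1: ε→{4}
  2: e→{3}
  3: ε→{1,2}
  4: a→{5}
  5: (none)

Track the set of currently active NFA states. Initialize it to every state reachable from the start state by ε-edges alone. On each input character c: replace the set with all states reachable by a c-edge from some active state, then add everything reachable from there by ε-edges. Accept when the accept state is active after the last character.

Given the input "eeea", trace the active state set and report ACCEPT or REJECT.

S₀ = ε-closure({0}) = {0,2}
'e' @ 1: {1,2,3,4}
'e' @ 2: {1,2,3,4}
'e' @ 3: {1,2,3,4}
'a' @ 4: {5}  [accepting]
after full input: {5}  (accept=5 in)

Answer: ACCEPT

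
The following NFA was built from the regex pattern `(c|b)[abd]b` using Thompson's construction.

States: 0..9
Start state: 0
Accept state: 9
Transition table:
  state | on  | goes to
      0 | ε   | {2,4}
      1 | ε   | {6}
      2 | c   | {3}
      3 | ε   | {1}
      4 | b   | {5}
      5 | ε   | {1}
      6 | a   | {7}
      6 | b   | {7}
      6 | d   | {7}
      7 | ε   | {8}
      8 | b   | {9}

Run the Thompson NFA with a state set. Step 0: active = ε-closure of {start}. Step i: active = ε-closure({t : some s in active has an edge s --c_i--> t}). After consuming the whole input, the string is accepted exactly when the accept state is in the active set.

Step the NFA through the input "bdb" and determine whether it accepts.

start: ε-closure({0}) = {0,2,4}
'b' @ 1: {1,5,6}
'd' @ 2: {7,8}
'b' @ 3: {9}  ✓accept
final: {9}; accept 9 in set

Answer: ACCEPT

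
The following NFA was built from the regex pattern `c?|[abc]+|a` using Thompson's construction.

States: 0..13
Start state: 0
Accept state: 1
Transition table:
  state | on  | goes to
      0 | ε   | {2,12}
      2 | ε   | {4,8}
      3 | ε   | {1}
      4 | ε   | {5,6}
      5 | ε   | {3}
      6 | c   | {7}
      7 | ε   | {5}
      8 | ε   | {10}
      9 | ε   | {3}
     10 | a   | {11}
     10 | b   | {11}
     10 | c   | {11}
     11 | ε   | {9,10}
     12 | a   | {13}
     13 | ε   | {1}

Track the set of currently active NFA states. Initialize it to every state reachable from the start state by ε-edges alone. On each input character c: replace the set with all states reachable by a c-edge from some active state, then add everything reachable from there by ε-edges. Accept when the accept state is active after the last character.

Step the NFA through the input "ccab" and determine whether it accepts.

Answer: ACCEPT

Derivation:
start: ε-closure({0}) = {0,1,2,3,4,5,6,8,10,12}
'c' @ 1: {1,3,5,7,9,10,11}  [accepting]
'c' @ 2: {1,3,9,10,11}  [accepting]
'a' @ 3: {1,3,9,10,11}  [accepting]
'b' @ 4: {1,3,9,10,11}  [accepting]
after full input: {1,3,9,10,11}  (accept=1 in)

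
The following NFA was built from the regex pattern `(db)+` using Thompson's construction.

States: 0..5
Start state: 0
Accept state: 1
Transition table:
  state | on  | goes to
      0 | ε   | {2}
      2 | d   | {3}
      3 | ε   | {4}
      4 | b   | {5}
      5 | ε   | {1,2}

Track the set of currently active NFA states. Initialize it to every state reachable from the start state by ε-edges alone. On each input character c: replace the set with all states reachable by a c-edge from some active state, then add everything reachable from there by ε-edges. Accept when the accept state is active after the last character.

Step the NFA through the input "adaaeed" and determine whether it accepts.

start: ε-closure({0}) = {0,2}
'a' @ 1: {}  — no active states
rest 'daaeed' ignored (set empty)
final: {}; accept 1 not in set

Answer: REJECT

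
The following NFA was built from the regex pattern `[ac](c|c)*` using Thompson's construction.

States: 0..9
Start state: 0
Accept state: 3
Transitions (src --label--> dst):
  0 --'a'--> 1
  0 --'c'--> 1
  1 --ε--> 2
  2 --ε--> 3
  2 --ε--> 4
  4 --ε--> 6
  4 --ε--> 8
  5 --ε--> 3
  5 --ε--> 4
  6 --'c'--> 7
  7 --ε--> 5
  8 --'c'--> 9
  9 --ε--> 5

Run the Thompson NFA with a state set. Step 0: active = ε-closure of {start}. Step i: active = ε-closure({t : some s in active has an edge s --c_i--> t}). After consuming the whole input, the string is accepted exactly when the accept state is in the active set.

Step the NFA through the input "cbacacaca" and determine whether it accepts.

Answer: REJECT

Trace:
S₀ = ε-closure({0}) = {0}
'c' @ 1: {1,2,3,4,6,8}  [accepting]
'b' @ 2: {}  — state set empty
rest 'acacaca' ignored (set empty)
after full input: {}  (accept=3 not in)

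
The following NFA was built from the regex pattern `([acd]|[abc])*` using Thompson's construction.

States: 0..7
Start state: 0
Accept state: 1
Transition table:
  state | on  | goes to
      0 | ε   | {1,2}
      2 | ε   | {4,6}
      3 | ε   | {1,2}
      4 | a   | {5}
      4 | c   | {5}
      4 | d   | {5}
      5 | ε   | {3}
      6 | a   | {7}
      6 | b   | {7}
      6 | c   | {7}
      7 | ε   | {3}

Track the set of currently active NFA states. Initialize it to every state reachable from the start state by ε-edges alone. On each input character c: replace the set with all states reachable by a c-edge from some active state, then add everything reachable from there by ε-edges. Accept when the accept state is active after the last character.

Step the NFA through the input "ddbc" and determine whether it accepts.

Answer: ACCEPT

Steps:
start: ε-closure({0}) = {0,1,2,4,6}
'd' @ 1: {1,2,3,4,5,6}  [accepting]
'd' @ 2: {1,2,3,4,5,6}  [accepting]
'b' @ 3: {1,2,3,4,6,7}  [accepting]
'c' @ 4: {1,2,3,4,5,6,7}  [accepting]
after full input: {1,2,3,4,5,6,7}  (accept=1 in)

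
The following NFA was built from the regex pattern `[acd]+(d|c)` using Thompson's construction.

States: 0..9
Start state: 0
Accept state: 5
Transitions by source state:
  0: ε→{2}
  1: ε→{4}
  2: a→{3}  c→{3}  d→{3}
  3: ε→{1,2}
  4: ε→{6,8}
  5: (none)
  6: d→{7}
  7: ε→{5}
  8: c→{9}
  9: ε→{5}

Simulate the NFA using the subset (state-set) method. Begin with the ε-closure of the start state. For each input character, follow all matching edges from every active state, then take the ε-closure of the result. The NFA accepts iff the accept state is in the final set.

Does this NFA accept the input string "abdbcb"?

Answer: REJECT

Steps:
S₀ = ε-closure({0}) = {0,2}
'a' @ 1: {1,2,3,4,6,8}
'b' @ 2: {}  — dead — no transitions
rest 'dbcb' ignored (set empty)
after full input: {}  (accept=5 not in)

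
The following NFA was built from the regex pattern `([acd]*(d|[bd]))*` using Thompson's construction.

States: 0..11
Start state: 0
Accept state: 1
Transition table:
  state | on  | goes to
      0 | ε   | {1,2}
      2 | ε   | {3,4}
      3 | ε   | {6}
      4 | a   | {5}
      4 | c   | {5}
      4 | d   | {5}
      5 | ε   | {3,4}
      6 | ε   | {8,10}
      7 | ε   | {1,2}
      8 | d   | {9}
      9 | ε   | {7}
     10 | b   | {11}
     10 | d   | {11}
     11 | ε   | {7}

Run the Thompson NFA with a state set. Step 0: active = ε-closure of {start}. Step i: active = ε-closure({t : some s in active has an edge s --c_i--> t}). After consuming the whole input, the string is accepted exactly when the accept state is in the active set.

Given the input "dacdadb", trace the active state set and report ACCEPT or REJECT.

S₀ = ε-closure({0}) = {0,1,2,3,4,6,8,10}
'd' @ 1: {1,2,3,4,5,6,7,8,9,10,11}  ✓accept
'a' @ 2: {3,4,5,6,8,10}
'c' @ 3: {3,4,5,6,8,10}
'd' @ 4: {1,2,3,4,5,6,7,8,9,10,11}  ✓accept
'a' @ 5: {3,4,5,6,8,10}
'd' @ 6: {1,2,3,4,5,6,7,8,9,10,11}  ✓accept
'b' @ 7: {1,2,3,4,6,7,8,10,11}  ✓accept
final: {1,2,3,4,6,7,8,10,11}; accept 1 in set

Answer: ACCEPT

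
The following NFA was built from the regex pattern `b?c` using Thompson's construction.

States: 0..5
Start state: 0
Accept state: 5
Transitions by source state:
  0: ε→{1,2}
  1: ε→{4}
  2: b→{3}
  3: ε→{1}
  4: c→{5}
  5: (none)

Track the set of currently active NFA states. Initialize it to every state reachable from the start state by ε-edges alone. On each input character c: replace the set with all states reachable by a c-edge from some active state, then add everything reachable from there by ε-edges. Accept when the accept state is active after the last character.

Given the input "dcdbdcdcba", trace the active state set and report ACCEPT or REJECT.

start: ε-closure({0}) = {0,1,2,4}
'd' @ 1: {}  — no active states
rest 'cdbdcdcba' ignored (set empty)
end set {} — state 5 not in

Answer: REJECT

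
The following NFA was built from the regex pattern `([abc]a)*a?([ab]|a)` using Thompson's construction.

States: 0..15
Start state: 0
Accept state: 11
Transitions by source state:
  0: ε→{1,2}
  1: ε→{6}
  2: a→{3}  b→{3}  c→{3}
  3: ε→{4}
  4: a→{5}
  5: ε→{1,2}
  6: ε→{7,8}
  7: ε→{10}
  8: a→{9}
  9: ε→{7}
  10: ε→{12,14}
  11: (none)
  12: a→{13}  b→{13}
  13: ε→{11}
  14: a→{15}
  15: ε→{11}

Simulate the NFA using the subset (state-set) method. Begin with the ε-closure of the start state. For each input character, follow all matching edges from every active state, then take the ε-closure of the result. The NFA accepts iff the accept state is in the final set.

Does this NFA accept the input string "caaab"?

Answer: ACCEPT

Derivation:
S₀ = ε-closure({0}) = {0,1,2,6,7,8,10,12,14}
'c' @ 1: {3,4}
'a' @ 2: {1,2,5,6,7,8,10,12,14}
'a' @ 3: {3,4,7,9,10,11,12,13,14,15}  (accept∈set)
'a' @ 4: {1,2,5,6,7,8,10,11,12,13,14,15}  (accept∈set)
'b' @ 5: {3,4,11,13}  (accept∈set)
final: {3,4,11,13}; accept 11 in set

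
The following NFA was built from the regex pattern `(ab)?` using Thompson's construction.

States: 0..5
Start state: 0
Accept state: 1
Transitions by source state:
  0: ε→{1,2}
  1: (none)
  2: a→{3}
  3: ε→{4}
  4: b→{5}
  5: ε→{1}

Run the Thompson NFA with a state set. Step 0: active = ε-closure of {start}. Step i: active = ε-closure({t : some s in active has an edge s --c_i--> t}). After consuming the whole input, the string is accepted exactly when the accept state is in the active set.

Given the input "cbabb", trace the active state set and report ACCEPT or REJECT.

Answer: REJECT

Steps:
start: ε-closure({0}) = {0,1,2}
'c' @ 1: {}  — dead — no transitions
rest 'babb' ignored (set empty)
end set {} — state 1 not in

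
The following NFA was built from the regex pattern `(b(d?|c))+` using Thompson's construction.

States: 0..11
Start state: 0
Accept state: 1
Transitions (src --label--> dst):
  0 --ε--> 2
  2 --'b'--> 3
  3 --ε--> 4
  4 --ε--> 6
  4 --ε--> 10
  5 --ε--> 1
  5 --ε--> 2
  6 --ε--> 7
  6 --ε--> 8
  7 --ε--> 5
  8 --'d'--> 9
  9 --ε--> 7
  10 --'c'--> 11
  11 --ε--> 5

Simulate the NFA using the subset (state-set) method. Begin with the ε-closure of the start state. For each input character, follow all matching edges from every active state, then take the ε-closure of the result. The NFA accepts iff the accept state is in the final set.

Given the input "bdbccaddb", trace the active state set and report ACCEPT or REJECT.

Answer: REJECT

Derivation:
initial (ε-close {0}): {0,2}
'b' @ 1: {1,2,3,4,5,6,7,8,10}  (accept∈set)
'd' @ 2: {1,2,5,7,9}  (accept∈set)
'b' @ 3: {1,2,3,4,5,6,7,8,10}  (accept∈set)
'c' @ 4: {1,2,5,11}  (accept∈set)
'c' @ 5: {}  — state set empty
rest 'addb' ignored (set empty)
final: {}; accept 1 not in set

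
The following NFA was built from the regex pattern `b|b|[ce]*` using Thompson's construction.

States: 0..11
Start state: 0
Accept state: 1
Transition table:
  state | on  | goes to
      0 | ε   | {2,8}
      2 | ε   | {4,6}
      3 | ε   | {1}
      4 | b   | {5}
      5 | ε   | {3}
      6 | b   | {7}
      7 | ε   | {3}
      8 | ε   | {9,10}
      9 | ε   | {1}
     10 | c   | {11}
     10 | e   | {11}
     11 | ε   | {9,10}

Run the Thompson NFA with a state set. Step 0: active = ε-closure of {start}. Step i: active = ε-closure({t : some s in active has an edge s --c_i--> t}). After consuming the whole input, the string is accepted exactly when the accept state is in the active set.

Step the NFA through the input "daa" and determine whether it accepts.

Answer: REJECT

Trace:
S₀ = ε-closure({0}) = {0,1,2,4,6,8,9,10}
'd' @ 1: {}  — dead — no transitions
rest 'aa' ignored (set empty)
after full input: {}  (accept=1 not in)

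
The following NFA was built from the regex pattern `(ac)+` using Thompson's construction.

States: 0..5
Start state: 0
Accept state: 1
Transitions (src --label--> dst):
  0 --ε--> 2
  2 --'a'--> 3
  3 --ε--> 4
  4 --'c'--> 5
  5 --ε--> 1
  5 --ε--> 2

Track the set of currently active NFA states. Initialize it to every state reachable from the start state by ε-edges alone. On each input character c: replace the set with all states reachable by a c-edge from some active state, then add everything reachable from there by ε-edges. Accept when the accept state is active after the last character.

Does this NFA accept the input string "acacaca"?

S₀ = ε-closure({0}) = {0,2}
'a' @ 1: {3,4}
'c' @ 2: {1,2,5}  [accepting]
'a' @ 3: {3,4}
'c' @ 4: {1,2,5}  [accepting]
'a' @ 5: {3,4}
'c' @ 6: {1,2,5}  [accepting]
'a' @ 7: {3,4}
after full input: {3,4}  (accept=1 not in)

Answer: REJECT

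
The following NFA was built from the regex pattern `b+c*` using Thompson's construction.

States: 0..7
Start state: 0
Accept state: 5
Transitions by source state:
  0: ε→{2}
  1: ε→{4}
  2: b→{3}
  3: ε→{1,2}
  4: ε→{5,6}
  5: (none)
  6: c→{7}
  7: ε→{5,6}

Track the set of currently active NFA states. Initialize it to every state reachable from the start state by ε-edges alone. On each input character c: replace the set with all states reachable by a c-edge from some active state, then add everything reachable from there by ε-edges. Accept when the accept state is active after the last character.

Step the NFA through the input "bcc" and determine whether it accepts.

start: ε-closure({0}) = {0,2}
'b' @ 1: {1,2,3,4,5,6}  ✓accept
'c' @ 2: {5,6,7}  ✓accept
'c' @ 3: {5,6,7}  ✓accept
after full input: {5,6,7}  (accept=5 in)

Answer: ACCEPT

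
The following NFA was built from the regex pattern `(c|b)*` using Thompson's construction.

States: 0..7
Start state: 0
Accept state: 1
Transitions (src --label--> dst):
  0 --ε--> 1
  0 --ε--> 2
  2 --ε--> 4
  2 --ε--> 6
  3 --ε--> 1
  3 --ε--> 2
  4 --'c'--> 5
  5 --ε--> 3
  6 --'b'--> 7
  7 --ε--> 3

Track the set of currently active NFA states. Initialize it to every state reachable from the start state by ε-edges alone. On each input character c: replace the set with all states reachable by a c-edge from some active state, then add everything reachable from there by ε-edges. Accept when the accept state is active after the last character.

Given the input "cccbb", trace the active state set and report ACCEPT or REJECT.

Answer: ACCEPT

Derivation:
S₀ = ε-closure({0}) = {0,1,2,4,6}
'c' @ 1: {1,2,3,4,5,6}  [accepting]
'c' @ 2: {1,2,3,4,5,6}  [accepting]
'c' @ 3: {1,2,3,4,5,6}  [accepting]
'b' @ 4: {1,2,3,4,6,7}  [accepting]
'b' @ 5: {1,2,3,4,6,7}  [accepting]
final: {1,2,3,4,6,7}; accept 1 in set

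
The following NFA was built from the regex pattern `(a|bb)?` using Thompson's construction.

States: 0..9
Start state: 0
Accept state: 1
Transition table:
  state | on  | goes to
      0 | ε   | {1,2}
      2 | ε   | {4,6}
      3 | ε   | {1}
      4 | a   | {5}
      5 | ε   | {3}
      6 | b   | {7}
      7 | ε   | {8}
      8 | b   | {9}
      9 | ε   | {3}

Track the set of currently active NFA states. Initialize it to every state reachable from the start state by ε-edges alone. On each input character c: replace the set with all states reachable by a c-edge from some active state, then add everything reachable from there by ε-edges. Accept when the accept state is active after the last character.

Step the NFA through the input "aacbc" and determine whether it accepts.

S₀ = ε-closure({0}) = {0,1,2,4,6}
'a' @ 1: {1,3,5}  (accept∈set)
'a' @ 2: {}  — state set empty
rest 'cbc' ignored (set empty)
end set {} — state 1 not in

Answer: REJECT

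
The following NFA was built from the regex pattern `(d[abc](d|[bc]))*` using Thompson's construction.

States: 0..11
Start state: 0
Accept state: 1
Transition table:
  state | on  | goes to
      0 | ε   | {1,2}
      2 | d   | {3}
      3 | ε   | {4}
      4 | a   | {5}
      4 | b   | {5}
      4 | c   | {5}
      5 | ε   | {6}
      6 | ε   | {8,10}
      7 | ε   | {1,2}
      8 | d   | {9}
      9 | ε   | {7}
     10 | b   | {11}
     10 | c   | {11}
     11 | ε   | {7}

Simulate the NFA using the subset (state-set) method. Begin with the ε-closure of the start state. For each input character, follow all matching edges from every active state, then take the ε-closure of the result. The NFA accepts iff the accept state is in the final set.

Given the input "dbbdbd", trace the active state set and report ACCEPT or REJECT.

Answer: ACCEPT

Steps:
S₀ = ε-closure({0}) = {0,1,2}
'd' @ 1: {3,4}
'b' @ 2: {5,6,8,10}
'b' @ 3: {1,2,7,11}  (accept∈set)
'd' @ 4: {3,4}
'b' @ 5: {5,6,8,10}
'd' @ 6: {1,2,7,9}  (accept∈set)
after full input: {1,2,7,9}  (accept=1 in)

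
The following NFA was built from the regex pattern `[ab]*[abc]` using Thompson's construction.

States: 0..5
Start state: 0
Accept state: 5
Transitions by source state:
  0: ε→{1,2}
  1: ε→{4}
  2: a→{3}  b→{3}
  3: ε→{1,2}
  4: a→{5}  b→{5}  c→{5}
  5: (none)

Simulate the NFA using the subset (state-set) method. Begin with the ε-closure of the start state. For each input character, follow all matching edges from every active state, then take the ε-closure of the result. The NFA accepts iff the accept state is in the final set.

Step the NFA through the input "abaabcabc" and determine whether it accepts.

Answer: REJECT

Derivation:
S₀ = ε-closure({0}) = {0,1,2,4}
'a' @ 1: {1,2,3,4,5}  (accept∈set)
'b' @ 2: {1,2,3,4,5}  (accept∈set)
'a' @ 3: {1,2,3,4,5}  (accept∈set)
'a' @ 4: {1,2,3,4,5}  (accept∈set)
'b' @ 5: {1,2,3,4,5}  (accept∈set)
'c' @ 6: {5}  (accept∈set)
'a' @ 7: {}  — no active states
rest 'bc' ignored (set empty)
final: {}; accept 5 not in set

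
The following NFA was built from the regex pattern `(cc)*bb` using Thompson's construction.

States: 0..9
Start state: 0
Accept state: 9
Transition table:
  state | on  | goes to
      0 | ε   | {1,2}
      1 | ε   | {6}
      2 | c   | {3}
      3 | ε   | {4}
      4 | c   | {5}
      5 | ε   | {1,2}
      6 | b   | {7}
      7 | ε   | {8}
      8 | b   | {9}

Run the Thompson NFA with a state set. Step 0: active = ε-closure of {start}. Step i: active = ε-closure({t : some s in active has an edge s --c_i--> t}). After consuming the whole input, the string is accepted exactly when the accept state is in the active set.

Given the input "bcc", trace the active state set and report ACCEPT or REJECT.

Answer: REJECT

Steps:
initial (ε-close {0}): {0,1,2,6}
'b' @ 1: {7,8}
'c' @ 2: {}  — state set empty
rest 'c' ignored (set empty)
end set {} — state 9 not in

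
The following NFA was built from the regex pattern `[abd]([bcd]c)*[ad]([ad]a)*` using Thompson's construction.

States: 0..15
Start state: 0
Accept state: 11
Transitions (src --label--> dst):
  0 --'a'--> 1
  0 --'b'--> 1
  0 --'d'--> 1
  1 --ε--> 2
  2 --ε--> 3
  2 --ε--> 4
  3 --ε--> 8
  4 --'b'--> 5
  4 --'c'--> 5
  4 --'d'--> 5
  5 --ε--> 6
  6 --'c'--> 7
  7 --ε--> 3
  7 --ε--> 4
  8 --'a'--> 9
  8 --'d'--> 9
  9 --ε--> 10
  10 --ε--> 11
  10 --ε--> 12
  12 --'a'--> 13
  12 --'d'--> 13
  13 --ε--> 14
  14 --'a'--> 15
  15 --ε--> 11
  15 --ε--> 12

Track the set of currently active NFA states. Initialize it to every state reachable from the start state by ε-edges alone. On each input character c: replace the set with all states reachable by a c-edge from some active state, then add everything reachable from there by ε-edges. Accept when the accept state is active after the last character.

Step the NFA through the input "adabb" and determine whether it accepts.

Answer: REJECT

Derivation:
start: ε-closure({0}) = {0}
'a' @ 1: {1,2,3,4,8}
'd' @ 2: {5,6,9,10,11,12}  [accepting]
'a' @ 3: {13,14}
'b' @ 4: {}  — no active states
rest 'b' ignored (set empty)
after full input: {}  (accept=11 not in)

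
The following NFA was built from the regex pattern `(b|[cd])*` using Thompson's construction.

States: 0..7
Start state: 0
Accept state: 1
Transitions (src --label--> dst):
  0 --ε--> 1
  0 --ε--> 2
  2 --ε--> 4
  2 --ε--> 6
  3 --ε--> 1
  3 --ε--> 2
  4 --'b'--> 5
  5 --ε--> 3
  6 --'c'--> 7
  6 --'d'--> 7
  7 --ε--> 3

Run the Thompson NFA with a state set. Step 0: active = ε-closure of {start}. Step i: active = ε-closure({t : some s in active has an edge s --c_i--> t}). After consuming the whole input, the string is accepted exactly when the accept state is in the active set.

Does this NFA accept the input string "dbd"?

Answer: ACCEPT

Trace:
S₀ = ε-closure({0}) = {0,1,2,4,6}
'd' @ 1: {1,2,3,4,6,7}  ✓accept
'b' @ 2: {1,2,3,4,5,6}  ✓accept
'd' @ 3: {1,2,3,4,6,7}  ✓accept
after full input: {1,2,3,4,6,7}  (accept=1 in)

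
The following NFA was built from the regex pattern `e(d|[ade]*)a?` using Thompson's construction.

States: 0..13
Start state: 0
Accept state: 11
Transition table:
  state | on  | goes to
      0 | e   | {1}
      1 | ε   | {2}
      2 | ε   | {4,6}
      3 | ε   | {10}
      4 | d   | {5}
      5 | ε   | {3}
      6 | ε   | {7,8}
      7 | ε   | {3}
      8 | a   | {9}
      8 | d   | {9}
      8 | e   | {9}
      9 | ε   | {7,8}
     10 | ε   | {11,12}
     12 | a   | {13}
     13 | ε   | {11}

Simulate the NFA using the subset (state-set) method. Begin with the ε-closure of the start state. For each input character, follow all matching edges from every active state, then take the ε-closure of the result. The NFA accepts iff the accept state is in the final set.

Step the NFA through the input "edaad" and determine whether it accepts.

Answer: ACCEPT

Derivation:
initial (ε-close {0}): {0}
'e' @ 1: {1,2,3,4,6,7,8,10,11,12}  [accepting]
'd' @ 2: {3,5,7,8,9,10,11,12}  [accepting]
'a' @ 3: {3,7,8,9,10,11,12,13}  [accepting]
'a' @ 4: {3,7,8,9,10,11,12,13}  [accepting]
'd' @ 5: {3,7,8,9,10,11,12}  [accepting]
final: {3,7,8,9,10,11,12}; accept 11 in set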